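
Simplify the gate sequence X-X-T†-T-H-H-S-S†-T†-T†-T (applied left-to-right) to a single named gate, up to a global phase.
T†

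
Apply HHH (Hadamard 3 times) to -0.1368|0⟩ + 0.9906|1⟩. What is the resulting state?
0.6037|0⟩ - 0.7972|1⟩

H² = I, so H^3 = H: a single Hadamard. With (a, b) = (-0.1368, 0.9906), H gives ((a + b)/√2, (a − b)/√2) = (0.6037, -0.7972).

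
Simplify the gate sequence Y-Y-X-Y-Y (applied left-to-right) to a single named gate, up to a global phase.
X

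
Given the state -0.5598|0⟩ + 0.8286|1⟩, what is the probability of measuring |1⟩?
0.6866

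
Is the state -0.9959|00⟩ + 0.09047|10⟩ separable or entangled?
Separable

Writing the state as a|00⟩ + b|01⟩ + c|10⟩ + d|11⟩, it is a product state iff ad − bc = 0.
Here (a, b, c, d) = (-0.9959, 0, 0.09047, 0): ad − bc = (-0.9959)(0) − (0)(0.09047) = 0, so the state is separable.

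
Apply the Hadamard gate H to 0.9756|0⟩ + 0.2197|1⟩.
0.8452|0⟩ + 0.5345|1⟩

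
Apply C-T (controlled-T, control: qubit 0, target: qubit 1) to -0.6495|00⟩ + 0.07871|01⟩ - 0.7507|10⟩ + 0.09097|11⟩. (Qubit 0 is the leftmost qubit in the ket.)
-0.6495|00⟩ + 0.07871|01⟩ - 0.7507|10⟩ + (0.06433 + 0.06433i)|11⟩

C-T leaves the control-|0⟩ kets |00⟩, |01⟩ unchanged and applies T to qubit 1 on the control-|1⟩ pair (|10⟩, |11⟩).
T = [[1, 0], [0, (1/√2 + (1/√2)i)]].
With a = amp(|10⟩) = -0.7507 and b = amp(|11⟩) = 0.09097:
new amp(|10⟩) = (1)·a = -0.7507
new amp(|11⟩) = (1/√2 + (1/√2)i)·b = (0.06433 + 0.06433i)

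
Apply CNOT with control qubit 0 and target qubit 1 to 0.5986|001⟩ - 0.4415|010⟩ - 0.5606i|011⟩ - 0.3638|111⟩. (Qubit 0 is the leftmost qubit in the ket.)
0.5986|001⟩ - 0.4415|010⟩ - 0.5606i|011⟩ - 0.3638|101⟩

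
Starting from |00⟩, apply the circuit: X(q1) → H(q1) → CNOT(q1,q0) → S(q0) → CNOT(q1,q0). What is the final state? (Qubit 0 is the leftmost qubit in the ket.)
1/√2|00⟩ - (1/√2)i|01⟩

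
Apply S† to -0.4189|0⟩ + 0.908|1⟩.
-0.4189|0⟩ - 0.908i|1⟩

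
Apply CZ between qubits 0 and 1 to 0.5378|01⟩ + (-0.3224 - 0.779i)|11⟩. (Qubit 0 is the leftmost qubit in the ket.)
0.5378|01⟩ + (0.3224 + 0.779i)|11⟩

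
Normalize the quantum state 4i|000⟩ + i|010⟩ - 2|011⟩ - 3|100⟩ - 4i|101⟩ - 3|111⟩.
0.5394i|000⟩ + 0.1348i|010⟩ - 0.2697|011⟩ - 0.4045|100⟩ - 0.5394i|101⟩ - 0.4045|111⟩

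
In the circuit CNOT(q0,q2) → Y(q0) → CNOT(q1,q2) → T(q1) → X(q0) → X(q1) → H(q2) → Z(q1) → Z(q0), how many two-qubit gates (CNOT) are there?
2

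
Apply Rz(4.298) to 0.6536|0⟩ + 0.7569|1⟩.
(-0.3572 - 0.5474i)|0⟩ + (-0.4137 + 0.6339i)|1⟩

Rz(4.298) = [[e^(−iθ/2), 0], [0, e^(iθ/2)]] with e^(±iθ/2) = cos(θ/2) ± i·sin(θ/2); θ = 4.298, cos(θ/2) ≈ -0.54652, sin(θ/2) ≈ 0.837446.
With a = amp(|0⟩) = 0.6536 and b = amp(|1⟩) = 0.7569:
new amp(|0⟩) = (-0.54652 - 0.837446i)·a = (-0.3572 - 0.5474i)
new amp(|1⟩) = (-0.54652 + 0.837446i)·b = (-0.4137 + 0.6339i)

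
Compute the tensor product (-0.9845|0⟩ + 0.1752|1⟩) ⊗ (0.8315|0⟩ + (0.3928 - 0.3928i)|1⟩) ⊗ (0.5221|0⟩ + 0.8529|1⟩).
-0.4274|000⟩ - 0.6982|001⟩ + (-0.2019 + 0.2019i)|010⟩ + (-0.3298 + 0.3298i)|011⟩ + 0.07606|100⟩ + 0.1242|101⟩ + (0.03593 - 0.03593i)|110⟩ + (0.0587 - 0.0587i)|111⟩

amp(|b₁b₂…⟩) = product of the factor amplitudes for bits b₁, b₂, …; only kets whose every factor amplitude is nonzero survive.
|000⟩: (-0.9845)(0.8315)(0.5221) = -0.4274
|001⟩: (-0.9845)(0.8315)(0.8529) = -0.6982
|010⟩: (-0.9845)(0.3928 - 0.3928i)(0.5221) = (-0.2019 + 0.2019i)
|011⟩: (-0.9845)(0.3928 - 0.3928i)(0.8529) = (-0.3298 + 0.3298i)
|100⟩: (0.1752)(0.8315)(0.5221) = 0.07606
|101⟩: (0.1752)(0.8315)(0.8529) = 0.1242
|110⟩: (0.1752)(0.3928 - 0.3928i)(0.5221) = (0.03593 - 0.03593i)
|111⟩: (0.1752)(0.3928 - 0.3928i)(0.8529) = (0.0587 - 0.0587i)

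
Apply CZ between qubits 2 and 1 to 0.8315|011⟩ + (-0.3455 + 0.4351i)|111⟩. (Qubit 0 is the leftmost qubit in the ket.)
-0.8315|011⟩ + (0.3455 - 0.4351i)|111⟩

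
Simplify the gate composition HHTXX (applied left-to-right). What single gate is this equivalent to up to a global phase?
T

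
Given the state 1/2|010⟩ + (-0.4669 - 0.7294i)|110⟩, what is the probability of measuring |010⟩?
1/4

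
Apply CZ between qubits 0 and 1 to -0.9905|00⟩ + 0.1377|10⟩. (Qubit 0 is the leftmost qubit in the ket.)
-0.9905|00⟩ + 0.1377|10⟩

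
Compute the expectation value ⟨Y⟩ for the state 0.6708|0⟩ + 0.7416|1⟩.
0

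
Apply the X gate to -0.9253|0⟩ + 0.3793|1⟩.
0.3793|0⟩ - 0.9253|1⟩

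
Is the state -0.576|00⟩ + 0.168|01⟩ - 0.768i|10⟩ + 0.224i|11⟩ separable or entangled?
Separable

Writing the state as a|00⟩ + b|01⟩ + c|10⟩ + d|11⟩, it is a product state iff ad − bc = 0.
Here (a, b, c, d) = (-0.576, 0.168, -0.768i, 0.224i): ad − bc = (-0.576)(0.224i) − (0.168)(-0.768i) = 0, so the state is separable.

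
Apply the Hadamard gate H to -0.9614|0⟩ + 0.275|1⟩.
-0.4854|0⟩ - 0.8743|1⟩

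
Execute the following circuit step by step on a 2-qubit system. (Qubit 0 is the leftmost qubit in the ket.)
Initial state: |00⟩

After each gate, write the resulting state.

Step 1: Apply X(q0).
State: |10⟩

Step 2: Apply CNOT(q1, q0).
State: |10⟩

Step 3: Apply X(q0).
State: |00⟩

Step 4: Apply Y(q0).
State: i|10⟩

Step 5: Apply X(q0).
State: i|00⟩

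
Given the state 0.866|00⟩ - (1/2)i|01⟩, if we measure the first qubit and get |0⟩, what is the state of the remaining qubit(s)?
0.866|0⟩ - 0.5i|1⟩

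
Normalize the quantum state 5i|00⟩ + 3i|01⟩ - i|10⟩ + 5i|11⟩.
0.6455i|00⟩ + 0.3873i|01⟩ - 0.1291i|10⟩ + 0.6455i|11⟩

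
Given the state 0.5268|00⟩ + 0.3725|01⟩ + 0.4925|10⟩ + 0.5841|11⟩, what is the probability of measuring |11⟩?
0.3412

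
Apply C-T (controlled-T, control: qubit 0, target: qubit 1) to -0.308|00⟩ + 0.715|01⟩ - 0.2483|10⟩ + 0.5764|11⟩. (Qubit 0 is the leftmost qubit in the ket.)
-0.308|00⟩ + 0.715|01⟩ - 0.2483|10⟩ + (0.4076 + 0.4076i)|11⟩

C-T leaves the control-|0⟩ kets |00⟩, |01⟩ unchanged and applies T to qubit 1 on the control-|1⟩ pair (|10⟩, |11⟩).
T = [[1, 0], [0, (1/√2 + (1/√2)i)]].
With a = amp(|10⟩) = -0.2483 and b = amp(|11⟩) = 0.5764:
new amp(|10⟩) = (1)·a = -0.2483
new amp(|11⟩) = (1/√2 + (1/√2)i)·b = (0.4076 + 0.4076i)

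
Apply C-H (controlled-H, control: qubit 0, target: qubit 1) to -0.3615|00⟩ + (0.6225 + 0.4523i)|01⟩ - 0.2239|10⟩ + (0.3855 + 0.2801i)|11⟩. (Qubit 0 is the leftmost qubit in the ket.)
-0.3615|00⟩ + (0.6225 + 0.4523i)|01⟩ + (0.1143 + 0.1981i)|10⟩ + (-0.4309 - 0.1981i)|11⟩

C-H leaves the control-|0⟩ kets |00⟩, |01⟩ unchanged and applies H to qubit 1 on the control-|1⟩ pair (|10⟩, |11⟩).
H = [[1/√2, 1/√2], [1/√2, -1/√2]].
With a = amp(|10⟩) = -0.2239 and b = amp(|11⟩) = (0.3855 + 0.2801i):
new amp(|10⟩) = (1/√2)·a + (1/√2)·b = (0.1143 + 0.1981i)
new amp(|11⟩) = (1/√2)·a + (-1/√2)·b = (-0.4309 - 0.1981i)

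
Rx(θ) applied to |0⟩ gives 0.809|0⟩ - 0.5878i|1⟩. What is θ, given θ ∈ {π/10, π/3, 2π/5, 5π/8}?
2π/5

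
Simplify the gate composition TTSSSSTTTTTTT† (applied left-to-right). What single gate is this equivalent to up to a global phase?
T†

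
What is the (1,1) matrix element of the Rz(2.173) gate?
(0.4656 + 0.885i)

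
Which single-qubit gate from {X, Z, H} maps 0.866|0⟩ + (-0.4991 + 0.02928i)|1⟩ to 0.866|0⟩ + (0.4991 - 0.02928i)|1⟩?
Z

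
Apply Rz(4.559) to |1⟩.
(-0.6509 + 0.7592i)|1⟩

Rz(4.559) = [[e^(−iθ/2), 0], [0, e^(iθ/2)]] with e^(±iθ/2) = cos(θ/2) ± i·sin(θ/2); θ = 4.559, cos(θ/2) ≈ -0.65085, sin(θ/2) ≈ 0.759206.
With a = amp(|0⟩) = 0 and b = amp(|1⟩) = 1:
new amp(|0⟩) = (-0.65085 - 0.759206i)·a = 0
new amp(|1⟩) = (-0.65085 + 0.759206i)·b = (-0.6509 + 0.7592i)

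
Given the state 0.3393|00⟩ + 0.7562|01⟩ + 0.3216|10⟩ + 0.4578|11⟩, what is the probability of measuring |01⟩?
0.5718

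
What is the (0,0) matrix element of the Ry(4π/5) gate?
0.309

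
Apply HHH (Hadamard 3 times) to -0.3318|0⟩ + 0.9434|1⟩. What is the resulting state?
0.4325|0⟩ - 0.9017|1⟩

H² = I, so H^3 = H: a single Hadamard. With (a, b) = (-0.3318, 0.9434), H gives ((a + b)/√2, (a − b)/√2) = (0.4325, -0.9017).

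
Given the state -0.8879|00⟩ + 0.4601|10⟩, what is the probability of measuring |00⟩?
0.7884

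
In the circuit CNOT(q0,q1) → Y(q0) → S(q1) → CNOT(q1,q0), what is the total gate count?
4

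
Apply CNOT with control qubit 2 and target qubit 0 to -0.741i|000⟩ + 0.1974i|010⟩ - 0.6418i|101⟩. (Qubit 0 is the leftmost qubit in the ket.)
-0.741i|000⟩ - 0.6418i|001⟩ + 0.1974i|010⟩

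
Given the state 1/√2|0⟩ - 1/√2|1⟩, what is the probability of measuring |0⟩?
1/2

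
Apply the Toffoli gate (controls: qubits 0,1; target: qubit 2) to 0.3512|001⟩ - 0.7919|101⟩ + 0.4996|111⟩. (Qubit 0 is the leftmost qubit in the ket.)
0.3512|001⟩ - 0.7919|101⟩ + 0.4996|110⟩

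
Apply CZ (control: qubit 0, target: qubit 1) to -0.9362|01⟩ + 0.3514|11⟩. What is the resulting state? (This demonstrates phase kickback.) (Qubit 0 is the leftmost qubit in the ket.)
-0.9362|01⟩ - 0.3514|11⟩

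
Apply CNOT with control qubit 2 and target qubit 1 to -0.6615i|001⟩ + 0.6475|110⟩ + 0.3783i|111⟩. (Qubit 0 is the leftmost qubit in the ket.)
-0.6615i|011⟩ + 0.3783i|101⟩ + 0.6475|110⟩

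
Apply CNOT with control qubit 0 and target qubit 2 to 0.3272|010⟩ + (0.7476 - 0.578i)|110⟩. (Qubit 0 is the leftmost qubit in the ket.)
0.3272|010⟩ + (0.7476 - 0.578i)|111⟩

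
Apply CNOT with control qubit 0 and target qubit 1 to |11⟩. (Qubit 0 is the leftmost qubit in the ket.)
|10⟩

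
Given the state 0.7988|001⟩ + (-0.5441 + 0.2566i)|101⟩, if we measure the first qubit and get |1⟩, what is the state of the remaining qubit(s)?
(-0.9045 + 0.4265i)|01⟩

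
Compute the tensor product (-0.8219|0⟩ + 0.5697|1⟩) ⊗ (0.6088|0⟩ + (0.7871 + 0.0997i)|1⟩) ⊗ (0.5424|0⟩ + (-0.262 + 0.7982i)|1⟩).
-0.2714|000⟩ + (0.1311 - 0.3994i)|001⟩ + (-0.3509 - 0.04445i)|010⟩ + (0.2349 - 0.4949i)|011⟩ + 0.1881|100⟩ + (-0.09087 + 0.2768i)|101⟩ + (0.2432 + 0.03081i)|110⟩ + (-0.1628 + 0.343i)|111⟩

amp(|b₁b₂…⟩) = product of the factor amplitudes for bits b₁, b₂, …; only kets whose every factor amplitude is nonzero survive.
|000⟩: (-0.8219)(0.6088)(0.5424) = -0.2714
|001⟩: (-0.8219)(0.6088)(-0.262 + 0.7982i) = (0.1311 - 0.3994i)
|010⟩: (-0.8219)(0.7871 + 0.0997i)(0.5424) = (-0.3509 - 0.04445i)
|011⟩: (-0.8219)(0.7871 + 0.0997i)(-0.262 + 0.7982i) = (0.2349 - 0.4949i)
|100⟩: (0.5697)(0.6088)(0.5424) = 0.1881
|101⟩: (0.5697)(0.6088)(-0.262 + 0.7982i) = (-0.09087 + 0.2768i)
|110⟩: (0.5697)(0.7871 + 0.0997i)(0.5424) = (0.2432 + 0.03081i)
|111⟩: (0.5697)(0.7871 + 0.0997i)(-0.262 + 0.7982i) = (-0.1628 + 0.343i)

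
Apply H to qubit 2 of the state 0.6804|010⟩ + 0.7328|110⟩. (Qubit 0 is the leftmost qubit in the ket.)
0.4811|010⟩ + 0.4811|011⟩ + 0.5182|110⟩ + 0.5182|111⟩

H on qubit 2 mixes each pair of kets that differ only in qubit 2: amplitudes (a, b) of (|…0…⟩, |…1…⟩) become ((a + b)/√2, (a − b)/√2). Kets absent from the input have amplitude 0.
(|010⟩, |011⟩): (a, b) = (0.6804, 0) → (0.4811, 0.4811)
(|110⟩, |111⟩): (a, b) = (0.7328, 0) → (0.5182, 0.5182)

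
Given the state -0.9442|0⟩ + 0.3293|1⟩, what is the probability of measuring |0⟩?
0.8915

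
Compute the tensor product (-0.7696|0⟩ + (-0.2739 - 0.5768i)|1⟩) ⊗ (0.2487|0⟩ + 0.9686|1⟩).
-0.1914|00⟩ - 0.7454|01⟩ + (-0.06812 - 0.1435i)|10⟩ + (-0.2653 - 0.5587i)|11⟩

amp(|b₁b₂…⟩) = product of the factor amplitudes for bits b₁, b₂, …; only kets whose every factor amplitude is nonzero survive.
|00⟩: (-0.7696)(0.2487) = -0.1914
|01⟩: (-0.7696)(0.9686) = -0.7454
|10⟩: (-0.2739 - 0.5768i)(0.2487) = (-0.06812 - 0.1435i)
|11⟩: (-0.2739 - 0.5768i)(0.9686) = (-0.2653 - 0.5587i)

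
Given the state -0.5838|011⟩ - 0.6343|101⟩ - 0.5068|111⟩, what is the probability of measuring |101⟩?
0.4023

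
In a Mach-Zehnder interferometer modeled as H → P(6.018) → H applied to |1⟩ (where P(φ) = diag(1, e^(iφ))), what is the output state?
(0.01748 + 0.131i)|0⟩ + (0.9825 - 0.131i)|1⟩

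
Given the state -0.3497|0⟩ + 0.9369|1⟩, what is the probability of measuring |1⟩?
0.8778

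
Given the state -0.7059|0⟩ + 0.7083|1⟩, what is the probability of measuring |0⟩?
0.4983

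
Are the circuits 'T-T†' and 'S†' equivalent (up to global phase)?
No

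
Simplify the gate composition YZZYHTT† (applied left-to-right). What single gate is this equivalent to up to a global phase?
H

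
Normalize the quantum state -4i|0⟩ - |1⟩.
-0.9701i|0⟩ - 0.2425|1⟩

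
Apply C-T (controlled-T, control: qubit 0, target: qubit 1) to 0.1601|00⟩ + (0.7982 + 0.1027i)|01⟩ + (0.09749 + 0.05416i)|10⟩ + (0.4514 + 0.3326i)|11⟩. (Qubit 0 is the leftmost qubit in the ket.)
0.1601|00⟩ + (0.7982 + 0.1027i)|01⟩ + (0.09749 + 0.05416i)|10⟩ + (0.084 + 0.5544i)|11⟩

C-T leaves the control-|0⟩ kets |00⟩, |01⟩ unchanged and applies T to qubit 1 on the control-|1⟩ pair (|10⟩, |11⟩).
T = [[1, 0], [0, (1/√2 + (1/√2)i)]].
With a = amp(|10⟩) = (0.09749 + 0.05416i) and b = amp(|11⟩) = (0.4514 + 0.3326i):
new amp(|10⟩) = (1)·a = (0.09749 + 0.05416i)
new amp(|11⟩) = (1/√2 + (1/√2)i)·b = (0.084 + 0.5544i)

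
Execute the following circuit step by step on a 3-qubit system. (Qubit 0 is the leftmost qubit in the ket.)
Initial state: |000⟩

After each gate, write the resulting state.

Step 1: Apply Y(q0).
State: i|100⟩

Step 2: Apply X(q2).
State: i|101⟩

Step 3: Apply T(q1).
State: i|101⟩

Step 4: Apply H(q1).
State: (1/√2)i|101⟩ + (1/√2)i|111⟩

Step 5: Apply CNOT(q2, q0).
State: (1/√2)i|001⟩ + (1/√2)i|011⟩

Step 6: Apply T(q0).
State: (1/√2)i|001⟩ + (1/√2)i|011⟩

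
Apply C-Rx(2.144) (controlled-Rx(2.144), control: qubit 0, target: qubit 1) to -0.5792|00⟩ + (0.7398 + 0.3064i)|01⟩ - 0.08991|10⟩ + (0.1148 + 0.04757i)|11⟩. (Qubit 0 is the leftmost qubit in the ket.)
-0.5792|00⟩ + (0.7398 + 0.3064i)|01⟩ + (-0.001236 - 0.1008i)|10⟩ + (0.05492 + 0.1017i)|11⟩

C-Rx(2.144) leaves the control-|0⟩ kets |00⟩, |01⟩ unchanged and applies Rx(2.144) to qubit 1 on the control-|1⟩ pair (|10⟩, |11⟩).
Rx(2.144) = [[cos(θ/2), −i·sin(θ/2)], [−i·sin(θ/2), cos(θ/2)]]; θ = 2.144, cos(θ/2) ≈ 0.478369, sin(θ/2) ≈ 0.878159.
With a = amp(|10⟩) = -0.08991 and b = amp(|11⟩) = (0.1148 + 0.04757i):
new amp(|10⟩) = (0.478369)·a + (-0.878159i)·b = (-0.001236 - 0.1008i)
new amp(|11⟩) = (-0.878159i)·a + (0.478369)·b = (0.05492 + 0.1017i)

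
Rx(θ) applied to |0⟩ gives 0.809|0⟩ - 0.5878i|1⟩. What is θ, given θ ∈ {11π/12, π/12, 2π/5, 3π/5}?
2π/5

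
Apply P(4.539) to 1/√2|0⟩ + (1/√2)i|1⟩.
1/√2|0⟩ + (0.6965 - 0.122i)|1⟩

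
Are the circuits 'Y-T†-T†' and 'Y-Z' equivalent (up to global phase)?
No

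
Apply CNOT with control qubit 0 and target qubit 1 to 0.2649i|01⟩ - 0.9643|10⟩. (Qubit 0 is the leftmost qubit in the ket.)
0.2649i|01⟩ - 0.9643|11⟩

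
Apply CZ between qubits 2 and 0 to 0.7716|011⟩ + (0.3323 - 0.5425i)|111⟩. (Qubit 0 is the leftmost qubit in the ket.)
0.7716|011⟩ + (-0.3323 + 0.5425i)|111⟩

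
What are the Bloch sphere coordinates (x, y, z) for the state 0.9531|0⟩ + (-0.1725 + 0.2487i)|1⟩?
(-0.3288, 0.4741, 0.8168)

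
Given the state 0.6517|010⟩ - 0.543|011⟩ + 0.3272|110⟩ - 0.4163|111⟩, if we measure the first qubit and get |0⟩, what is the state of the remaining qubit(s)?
0.7683|10⟩ - 0.6401|11⟩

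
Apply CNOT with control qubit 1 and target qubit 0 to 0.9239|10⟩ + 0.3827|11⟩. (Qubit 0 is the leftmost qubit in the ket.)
0.3827|01⟩ + 0.9239|10⟩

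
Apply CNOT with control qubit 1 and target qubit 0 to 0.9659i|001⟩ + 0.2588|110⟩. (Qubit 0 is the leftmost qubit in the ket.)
0.9659i|001⟩ + 0.2588|010⟩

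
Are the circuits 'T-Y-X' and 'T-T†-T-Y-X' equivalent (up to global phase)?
Yes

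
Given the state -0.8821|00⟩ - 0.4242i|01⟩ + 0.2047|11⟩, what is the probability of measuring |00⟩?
0.7781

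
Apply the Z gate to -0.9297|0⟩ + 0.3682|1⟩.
-0.9297|0⟩ - 0.3682|1⟩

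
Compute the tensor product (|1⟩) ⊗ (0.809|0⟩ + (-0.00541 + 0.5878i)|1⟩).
0.809|10⟩ + (-0.00541 + 0.5878i)|11⟩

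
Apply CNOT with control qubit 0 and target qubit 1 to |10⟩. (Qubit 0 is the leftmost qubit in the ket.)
|11⟩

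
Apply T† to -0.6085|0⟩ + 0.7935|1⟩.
-0.6085|0⟩ + (0.5611 - 0.5611i)|1⟩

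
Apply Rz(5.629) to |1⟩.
(-0.947 + 0.3213i)|1⟩

Rz(5.629) = [[e^(−iθ/2), 0], [0, e^(iθ/2)]] with e^(±iθ/2) = cos(θ/2) ± i·sin(θ/2); θ = 5.629, cos(θ/2) ≈ -0.94698, sin(θ/2) ≈ 0.321291.
With a = amp(|0⟩) = 0 and b = amp(|1⟩) = 1:
new amp(|0⟩) = (-0.94698 - 0.321291i)·a = 0
new amp(|1⟩) = (-0.94698 + 0.321291i)·b = (-0.947 + 0.3213i)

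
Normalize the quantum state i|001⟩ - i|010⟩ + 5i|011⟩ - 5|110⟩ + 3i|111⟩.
0.128i|001⟩ - 0.128i|010⟩ + 0.6402i|011⟩ - 0.6402|110⟩ + 0.3841i|111⟩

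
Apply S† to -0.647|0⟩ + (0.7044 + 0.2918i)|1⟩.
-0.647|0⟩ + (0.2918 - 0.7044i)|1⟩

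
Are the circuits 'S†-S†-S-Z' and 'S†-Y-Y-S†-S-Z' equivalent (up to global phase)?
Yes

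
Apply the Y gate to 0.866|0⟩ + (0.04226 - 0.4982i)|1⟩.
(-0.4982 - 0.04226i)|0⟩ + 0.866i|1⟩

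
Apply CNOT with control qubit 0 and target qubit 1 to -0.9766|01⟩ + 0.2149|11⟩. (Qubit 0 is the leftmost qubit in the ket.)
-0.9766|01⟩ + 0.2149|10⟩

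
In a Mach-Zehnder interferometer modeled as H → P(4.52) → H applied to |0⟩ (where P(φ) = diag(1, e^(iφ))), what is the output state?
(0.4044 - 0.4908i)|0⟩ + (0.5956 + 0.4908i)|1⟩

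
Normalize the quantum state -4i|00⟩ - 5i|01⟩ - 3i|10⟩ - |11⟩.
-0.5601i|00⟩ - 0.7001i|01⟩ - 0.4201i|10⟩ - 0.14|11⟩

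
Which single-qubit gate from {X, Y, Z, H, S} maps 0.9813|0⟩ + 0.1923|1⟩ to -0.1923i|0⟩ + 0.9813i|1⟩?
Y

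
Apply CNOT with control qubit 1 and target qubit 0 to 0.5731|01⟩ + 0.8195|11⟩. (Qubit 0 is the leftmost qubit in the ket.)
0.8195|01⟩ + 0.5731|11⟩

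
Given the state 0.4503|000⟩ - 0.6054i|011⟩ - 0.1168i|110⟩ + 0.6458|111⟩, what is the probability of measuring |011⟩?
0.3665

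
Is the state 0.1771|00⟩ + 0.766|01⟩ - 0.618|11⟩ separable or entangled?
Entangled

Writing the state as a|00⟩ + b|01⟩ + c|10⟩ + d|11⟩, it is a product state iff ad − bc = 0.
Here (a, b, c, d) = (0.1771, 0.766, 0, -0.618): ad − bc = (0.1771)(-0.618) − (0.766)(0) = -0.1094 ≠ 0, so the state is entangled.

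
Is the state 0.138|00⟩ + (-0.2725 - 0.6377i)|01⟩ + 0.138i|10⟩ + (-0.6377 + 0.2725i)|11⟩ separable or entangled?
Entangled

Writing the state as a|00⟩ + b|01⟩ + c|10⟩ + d|11⟩, it is a product state iff ad − bc = 0.
Here (a, b, c, d) = (0.138, (-0.2725 - 0.6377i), 0.138i, (-0.6377 + 0.2725i)): ad − bc = (0.138)(-0.6377 + 0.2725i) − (-0.2725 - 0.6377i)(0.138i) = (-0.176 + 0.07521i) ≠ 0, so the state is entangled.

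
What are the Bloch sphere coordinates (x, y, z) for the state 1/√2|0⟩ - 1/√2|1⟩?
(-1, 0, 0)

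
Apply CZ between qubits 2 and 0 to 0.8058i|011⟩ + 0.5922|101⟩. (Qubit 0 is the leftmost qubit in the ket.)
0.8058i|011⟩ - 0.5922|101⟩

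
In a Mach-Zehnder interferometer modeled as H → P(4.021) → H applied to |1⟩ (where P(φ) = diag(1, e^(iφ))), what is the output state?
(0.8188 + 0.3852i)|0⟩ + (0.1812 - 0.3852i)|1⟩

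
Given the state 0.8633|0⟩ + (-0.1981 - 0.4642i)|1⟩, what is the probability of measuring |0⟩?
0.7453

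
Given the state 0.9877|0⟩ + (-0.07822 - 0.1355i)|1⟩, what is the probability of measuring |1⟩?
0.02448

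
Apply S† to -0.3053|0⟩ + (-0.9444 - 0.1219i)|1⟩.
-0.3053|0⟩ + (-0.1219 + 0.9444i)|1⟩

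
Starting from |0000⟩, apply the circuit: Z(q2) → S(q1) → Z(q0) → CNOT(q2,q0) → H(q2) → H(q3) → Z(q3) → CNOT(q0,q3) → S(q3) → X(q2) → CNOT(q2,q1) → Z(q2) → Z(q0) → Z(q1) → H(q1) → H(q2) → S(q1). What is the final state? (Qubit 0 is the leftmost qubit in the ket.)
1/2|0000⟩ - (1/2)i|0001⟩ + (1/2)i|0110⟩ + 1/2|0111⟩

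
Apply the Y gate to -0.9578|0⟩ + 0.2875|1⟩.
-0.2875i|0⟩ - 0.9578i|1⟩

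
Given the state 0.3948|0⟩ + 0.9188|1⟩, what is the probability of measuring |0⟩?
0.1559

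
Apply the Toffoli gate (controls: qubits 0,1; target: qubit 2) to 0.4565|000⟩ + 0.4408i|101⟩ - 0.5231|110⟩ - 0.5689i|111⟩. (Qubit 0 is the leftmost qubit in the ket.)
0.4565|000⟩ + 0.4408i|101⟩ - 0.5689i|110⟩ - 0.5231|111⟩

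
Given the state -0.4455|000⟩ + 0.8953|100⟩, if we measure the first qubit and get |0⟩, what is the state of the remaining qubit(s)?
-|00⟩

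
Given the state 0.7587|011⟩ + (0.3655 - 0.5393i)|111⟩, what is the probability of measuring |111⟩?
0.4244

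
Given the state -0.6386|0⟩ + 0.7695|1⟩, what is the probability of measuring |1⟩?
0.5921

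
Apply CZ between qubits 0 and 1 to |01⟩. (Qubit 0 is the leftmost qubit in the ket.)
|01⟩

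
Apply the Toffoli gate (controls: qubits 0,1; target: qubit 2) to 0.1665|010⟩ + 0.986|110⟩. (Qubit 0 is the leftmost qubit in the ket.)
0.1665|010⟩ + 0.986|111⟩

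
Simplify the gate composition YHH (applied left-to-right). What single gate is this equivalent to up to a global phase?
Y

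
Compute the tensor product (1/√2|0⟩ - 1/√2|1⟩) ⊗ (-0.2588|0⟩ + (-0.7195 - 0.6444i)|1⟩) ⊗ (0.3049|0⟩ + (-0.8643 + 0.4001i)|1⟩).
-0.0558|000⟩ + (0.1582 - 0.07322i)|001⟩ + (-0.1551 - 0.1389i)|010⟩ + (0.622 + 0.1903i)|011⟩ + 0.0558|100⟩ + (-0.1582 + 0.07322i)|101⟩ + (0.1551 + 0.1389i)|110⟩ + (-0.622 - 0.1903i)|111⟩

amp(|b₁b₂…⟩) = product of the factor amplitudes for bits b₁, b₂, …; only kets whose every factor amplitude is nonzero survive.
|000⟩: (1/√2)(-0.2588)(0.3049) = -0.0558
|001⟩: (1/√2)(-0.2588)(-0.8643 + 0.4001i) = (0.1582 - 0.07322i)
|010⟩: (1/√2)(-0.7195 - 0.6444i)(0.3049) = (-0.1551 - 0.1389i)
|011⟩: (1/√2)(-0.7195 - 0.6444i)(-0.8643 + 0.4001i) = (0.622 + 0.1903i)
|100⟩: (-1/√2)(-0.2588)(0.3049) = 0.0558
|101⟩: (-1/√2)(-0.2588)(-0.8643 + 0.4001i) = (-0.1582 + 0.07322i)
|110⟩: (-1/√2)(-0.7195 - 0.6444i)(0.3049) = (0.1551 + 0.1389i)
|111⟩: (-1/√2)(-0.7195 - 0.6444i)(-0.8643 + 0.4001i) = (-0.622 - 0.1903i)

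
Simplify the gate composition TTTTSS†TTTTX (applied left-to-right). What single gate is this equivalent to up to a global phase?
X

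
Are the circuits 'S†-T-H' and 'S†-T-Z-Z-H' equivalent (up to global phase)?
Yes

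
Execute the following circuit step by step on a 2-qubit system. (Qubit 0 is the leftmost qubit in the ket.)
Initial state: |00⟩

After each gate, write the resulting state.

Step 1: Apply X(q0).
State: |10⟩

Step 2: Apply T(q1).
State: |10⟩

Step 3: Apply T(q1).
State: |10⟩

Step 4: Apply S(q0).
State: i|10⟩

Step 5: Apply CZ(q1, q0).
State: i|10⟩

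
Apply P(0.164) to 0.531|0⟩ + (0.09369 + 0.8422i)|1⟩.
0.531|0⟩ + (-0.04507 + 0.8462i)|1⟩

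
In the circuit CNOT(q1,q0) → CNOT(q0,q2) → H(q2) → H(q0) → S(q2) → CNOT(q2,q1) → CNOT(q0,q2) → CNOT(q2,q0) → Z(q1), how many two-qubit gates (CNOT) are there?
5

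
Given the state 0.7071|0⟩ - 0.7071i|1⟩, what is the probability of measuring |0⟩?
0.5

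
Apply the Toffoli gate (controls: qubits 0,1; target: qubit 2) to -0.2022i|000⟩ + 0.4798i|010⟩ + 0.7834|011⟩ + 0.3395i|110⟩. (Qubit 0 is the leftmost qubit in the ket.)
-0.2022i|000⟩ + 0.4798i|010⟩ + 0.7834|011⟩ + 0.3395i|111⟩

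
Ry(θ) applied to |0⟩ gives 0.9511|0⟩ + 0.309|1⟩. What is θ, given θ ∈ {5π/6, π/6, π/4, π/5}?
π/5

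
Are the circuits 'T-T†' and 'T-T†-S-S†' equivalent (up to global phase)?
Yes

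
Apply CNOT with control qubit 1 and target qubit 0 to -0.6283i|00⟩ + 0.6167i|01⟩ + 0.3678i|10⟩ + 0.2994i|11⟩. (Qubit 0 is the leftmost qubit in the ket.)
-0.6283i|00⟩ + 0.2994i|01⟩ + 0.3678i|10⟩ + 0.6167i|11⟩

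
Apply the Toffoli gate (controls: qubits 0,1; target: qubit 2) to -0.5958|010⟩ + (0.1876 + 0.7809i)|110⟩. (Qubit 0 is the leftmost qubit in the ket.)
-0.5958|010⟩ + (0.1876 + 0.7809i)|111⟩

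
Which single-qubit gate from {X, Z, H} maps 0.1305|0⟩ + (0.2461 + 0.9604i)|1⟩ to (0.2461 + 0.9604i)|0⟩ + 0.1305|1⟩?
X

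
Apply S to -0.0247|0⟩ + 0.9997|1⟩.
-0.0247|0⟩ + 0.9997i|1⟩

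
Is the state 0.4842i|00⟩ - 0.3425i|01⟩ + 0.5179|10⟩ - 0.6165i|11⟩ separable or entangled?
Entangled

Writing the state as a|00⟩ + b|01⟩ + c|10⟩ + d|11⟩, it is a product state iff ad − bc = 0.
Here (a, b, c, d) = (0.4842i, -0.3425i, 0.5179, -0.6165i): ad − bc = (0.4842i)(-0.6165i) − (-0.3425i)(0.5179) = (0.2985 + 0.1774i) ≠ 0, so the state is entangled.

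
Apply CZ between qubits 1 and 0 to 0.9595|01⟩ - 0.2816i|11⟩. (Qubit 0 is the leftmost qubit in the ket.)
0.9595|01⟩ + 0.2816i|11⟩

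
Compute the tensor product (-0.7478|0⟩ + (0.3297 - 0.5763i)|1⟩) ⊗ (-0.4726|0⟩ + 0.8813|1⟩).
0.3534|00⟩ - 0.659|01⟩ + (-0.1558 + 0.2724i)|10⟩ + (0.2906 - 0.5079i)|11⟩

amp(|b₁b₂…⟩) = product of the factor amplitudes for bits b₁, b₂, …; only kets whose every factor amplitude is nonzero survive.
|00⟩: (-0.7478)(-0.4726) = 0.3534
|01⟩: (-0.7478)(0.8813) = -0.659
|10⟩: (0.3297 - 0.5763i)(-0.4726) = (-0.1558 + 0.2724i)
|11⟩: (0.3297 - 0.5763i)(0.8813) = (0.2906 - 0.5079i)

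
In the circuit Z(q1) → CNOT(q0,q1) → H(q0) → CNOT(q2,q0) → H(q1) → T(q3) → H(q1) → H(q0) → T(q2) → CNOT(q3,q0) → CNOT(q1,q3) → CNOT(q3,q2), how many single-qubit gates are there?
7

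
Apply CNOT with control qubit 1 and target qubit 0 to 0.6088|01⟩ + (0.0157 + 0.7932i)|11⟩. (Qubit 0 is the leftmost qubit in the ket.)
(0.0157 + 0.7932i)|01⟩ + 0.6088|11⟩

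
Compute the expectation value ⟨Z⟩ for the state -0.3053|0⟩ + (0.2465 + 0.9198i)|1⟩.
-0.8136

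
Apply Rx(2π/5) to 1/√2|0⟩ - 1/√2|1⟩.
(0.5721 + 0.4156i)|0⟩ + (-0.5721 - 0.4156i)|1⟩

Rx(2π/5) = [[cos(θ/2), −i·sin(θ/2)], [−i·sin(θ/2), cos(θ/2)]]; θ = 2π/5, cos(θ/2) ≈ 0.809017, sin(θ/2) ≈ 0.587785.
With a = amp(|0⟩) = 1/√2 and b = amp(|1⟩) = -1/√2:
new amp(|0⟩) = (0.809017)·a + (-0.587785i)·b = (0.5721 + 0.4156i)
new amp(|1⟩) = (-0.587785i)·a + (0.809017)·b = (-0.5721 - 0.4156i)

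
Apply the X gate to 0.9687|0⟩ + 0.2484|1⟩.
0.2484|0⟩ + 0.9687|1⟩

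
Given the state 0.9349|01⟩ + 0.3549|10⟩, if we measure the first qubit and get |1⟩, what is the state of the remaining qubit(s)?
|0⟩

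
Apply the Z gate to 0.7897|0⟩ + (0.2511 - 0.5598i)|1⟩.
0.7897|0⟩ + (-0.2511 + 0.5598i)|1⟩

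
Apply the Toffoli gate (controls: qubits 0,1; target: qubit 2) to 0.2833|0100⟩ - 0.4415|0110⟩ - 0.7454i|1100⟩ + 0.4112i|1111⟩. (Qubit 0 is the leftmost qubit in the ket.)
0.2833|0100⟩ - 0.4415|0110⟩ + 0.4112i|1101⟩ - 0.7454i|1110⟩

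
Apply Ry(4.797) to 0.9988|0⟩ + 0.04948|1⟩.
-0.769|0⟩ + 0.6393|1⟩

Ry(4.797) = [[cos(θ/2), −sin(θ/2)], [sin(θ/2), cos(θ/2)]]; θ = 4.797, cos(θ/2) ≈ -0.73638, sin(θ/2) ≈ 0.676569.
With a = amp(|0⟩) = 0.9988 and b = amp(|1⟩) = 0.04948:
new amp(|0⟩) = (-0.73638)·a + (-0.676569)·b = -0.769
new amp(|1⟩) = (0.676569)·a + (-0.73638)·b = 0.6393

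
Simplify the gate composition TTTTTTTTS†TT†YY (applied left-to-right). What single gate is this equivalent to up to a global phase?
S†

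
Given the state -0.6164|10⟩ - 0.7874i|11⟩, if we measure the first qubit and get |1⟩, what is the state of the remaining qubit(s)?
-0.6164|0⟩ - 0.7874i|1⟩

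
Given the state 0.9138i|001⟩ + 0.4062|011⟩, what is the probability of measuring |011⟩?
0.165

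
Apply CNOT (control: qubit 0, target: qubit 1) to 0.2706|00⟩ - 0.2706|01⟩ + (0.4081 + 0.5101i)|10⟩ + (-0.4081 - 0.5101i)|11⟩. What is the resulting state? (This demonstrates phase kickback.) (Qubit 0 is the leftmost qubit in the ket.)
0.2706|00⟩ - 0.2706|01⟩ + (-0.4081 - 0.5101i)|10⟩ + (0.4081 + 0.5101i)|11⟩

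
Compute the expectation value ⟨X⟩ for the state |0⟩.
0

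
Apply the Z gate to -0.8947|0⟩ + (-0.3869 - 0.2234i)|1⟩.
-0.8947|0⟩ + (0.3869 + 0.2234i)|1⟩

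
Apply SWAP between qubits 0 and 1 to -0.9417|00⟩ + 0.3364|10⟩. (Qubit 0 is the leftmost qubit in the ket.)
-0.9417|00⟩ + 0.3364|01⟩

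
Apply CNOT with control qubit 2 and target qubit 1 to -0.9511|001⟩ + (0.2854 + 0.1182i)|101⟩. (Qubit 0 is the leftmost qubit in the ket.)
-0.9511|011⟩ + (0.2854 + 0.1182i)|111⟩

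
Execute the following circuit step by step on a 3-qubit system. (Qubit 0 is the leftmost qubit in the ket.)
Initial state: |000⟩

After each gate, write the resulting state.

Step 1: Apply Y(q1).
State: i|010⟩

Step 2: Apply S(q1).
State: -|010⟩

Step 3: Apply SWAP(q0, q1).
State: -|100⟩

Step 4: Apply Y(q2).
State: -i|101⟩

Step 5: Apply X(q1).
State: -i|111⟩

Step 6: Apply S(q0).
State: |111⟩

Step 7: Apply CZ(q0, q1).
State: -|111⟩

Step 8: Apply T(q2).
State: (-1/√2 - (1/√2)i)|111⟩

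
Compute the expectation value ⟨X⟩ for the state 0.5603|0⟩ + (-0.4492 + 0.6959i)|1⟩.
-0.5034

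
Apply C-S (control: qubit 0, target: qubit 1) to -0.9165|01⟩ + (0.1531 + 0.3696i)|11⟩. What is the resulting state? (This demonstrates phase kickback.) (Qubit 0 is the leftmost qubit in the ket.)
-0.9165|01⟩ + (-0.3696 + 0.1531i)|11⟩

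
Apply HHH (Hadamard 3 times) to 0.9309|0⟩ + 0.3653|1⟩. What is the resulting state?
0.9166|0⟩ + 0.3999|1⟩

H² = I, so H^3 = H: a single Hadamard. With (a, b) = (0.9309, 0.3653), H gives ((a + b)/√2, (a − b)/√2) = (0.9166, 0.3999).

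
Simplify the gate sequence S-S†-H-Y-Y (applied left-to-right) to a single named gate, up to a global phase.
H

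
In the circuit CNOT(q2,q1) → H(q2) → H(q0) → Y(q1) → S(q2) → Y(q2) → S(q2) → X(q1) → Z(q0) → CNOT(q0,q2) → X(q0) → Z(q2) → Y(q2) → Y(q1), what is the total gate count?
14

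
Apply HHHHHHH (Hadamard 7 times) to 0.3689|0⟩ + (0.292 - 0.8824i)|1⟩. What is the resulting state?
(0.4673 - 0.624i)|0⟩ + (0.05438 + 0.624i)|1⟩

H² = I, so H^7 = H: a single Hadamard. With (a, b) = (0.3689, (0.292 - 0.8824i)), H gives ((a + b)/√2, (a − b)/√2) = ((0.4673 - 0.624i), (0.05438 + 0.624i)).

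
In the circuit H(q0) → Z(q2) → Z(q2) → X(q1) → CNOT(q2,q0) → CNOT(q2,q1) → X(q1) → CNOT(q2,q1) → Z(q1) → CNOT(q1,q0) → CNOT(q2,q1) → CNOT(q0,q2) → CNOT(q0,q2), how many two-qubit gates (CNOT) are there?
7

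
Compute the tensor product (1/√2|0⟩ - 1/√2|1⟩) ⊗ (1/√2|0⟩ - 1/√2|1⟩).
1/2|00⟩ - 1/2|01⟩ - 1/2|10⟩ + 1/2|11⟩

amp(|b₁b₂…⟩) = product of the factor amplitudes for bits b₁, b₂, …; only kets whose every factor amplitude is nonzero survive.
|00⟩: (1/√2)(1/√2) = 1/2
|01⟩: (1/√2)(-1/√2) = -1/2
|10⟩: (-1/√2)(1/√2) = -1/2
|11⟩: (-1/√2)(-1/√2) = 1/2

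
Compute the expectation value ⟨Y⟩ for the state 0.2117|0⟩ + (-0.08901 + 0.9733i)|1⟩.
0.4121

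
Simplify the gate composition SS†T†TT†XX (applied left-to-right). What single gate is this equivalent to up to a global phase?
T†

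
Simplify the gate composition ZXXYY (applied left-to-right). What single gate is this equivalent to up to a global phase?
Z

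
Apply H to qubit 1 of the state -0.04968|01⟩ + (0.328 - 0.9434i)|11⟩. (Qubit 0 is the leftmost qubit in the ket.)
-0.03513|00⟩ + 0.03513|01⟩ + (0.2319 - 0.6671i)|10⟩ + (-0.2319 + 0.6671i)|11⟩

H on qubit 1 mixes each pair of kets that differ only in qubit 1: amplitudes (a, b) of (|…0…⟩, |…1…⟩) become ((a + b)/√2, (a − b)/√2). Kets absent from the input have amplitude 0.
(|00⟩, |01⟩): (a, b) = (0, -0.04968) → (-0.03513, 0.03513)
(|10⟩, |11⟩): (a, b) = (0, (0.328 - 0.9434i)) → ((0.2319 - 0.6671i), (-0.2319 + 0.6671i))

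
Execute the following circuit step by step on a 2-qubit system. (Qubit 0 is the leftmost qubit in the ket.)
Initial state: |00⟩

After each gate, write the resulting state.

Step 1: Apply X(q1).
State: |01⟩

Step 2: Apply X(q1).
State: |00⟩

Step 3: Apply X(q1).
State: |01⟩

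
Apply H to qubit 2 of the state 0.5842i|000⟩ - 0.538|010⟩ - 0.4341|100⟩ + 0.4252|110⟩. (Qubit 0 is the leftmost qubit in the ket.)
0.4131i|000⟩ + 0.4131i|001⟩ - 0.3804|010⟩ - 0.3804|011⟩ - 0.307|100⟩ - 0.307|101⟩ + 0.3007|110⟩ + 0.3007|111⟩

H on qubit 2 mixes each pair of kets that differ only in qubit 2: amplitudes (a, b) of (|…0…⟩, |…1…⟩) become ((a + b)/√2, (a − b)/√2). Kets absent from the input have amplitude 0.
(|000⟩, |001⟩): (a, b) = (0.5842i, 0) → (0.4131i, 0.4131i)
(|010⟩, |011⟩): (a, b) = (-0.538, 0) → (-0.3804, -0.3804)
(|100⟩, |101⟩): (a, b) = (-0.4341, 0) → (-0.307, -0.307)
(|110⟩, |111⟩): (a, b) = (0.4252, 0) → (0.3007, 0.3007)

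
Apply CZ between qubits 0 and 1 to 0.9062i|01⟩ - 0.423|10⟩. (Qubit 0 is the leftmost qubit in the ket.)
0.9062i|01⟩ - 0.423|10⟩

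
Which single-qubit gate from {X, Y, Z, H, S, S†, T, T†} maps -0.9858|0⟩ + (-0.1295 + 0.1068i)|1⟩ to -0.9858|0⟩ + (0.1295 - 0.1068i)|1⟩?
Z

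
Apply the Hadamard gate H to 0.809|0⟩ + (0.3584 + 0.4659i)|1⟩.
(0.8255 + 0.3294i)|0⟩ + (0.3186 - 0.3294i)|1⟩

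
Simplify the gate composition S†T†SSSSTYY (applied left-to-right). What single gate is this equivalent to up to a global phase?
S†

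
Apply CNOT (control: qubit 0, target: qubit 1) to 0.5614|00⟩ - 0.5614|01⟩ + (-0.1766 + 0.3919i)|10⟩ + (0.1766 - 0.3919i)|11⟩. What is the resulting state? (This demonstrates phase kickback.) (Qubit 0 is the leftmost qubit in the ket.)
0.5614|00⟩ - 0.5614|01⟩ + (0.1766 - 0.3919i)|10⟩ + (-0.1766 + 0.3919i)|11⟩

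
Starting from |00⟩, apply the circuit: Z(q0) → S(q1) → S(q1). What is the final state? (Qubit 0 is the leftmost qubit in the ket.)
|00⟩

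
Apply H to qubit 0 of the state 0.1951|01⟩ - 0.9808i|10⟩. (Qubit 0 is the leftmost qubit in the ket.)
-0.6935i|00⟩ + 0.138|01⟩ + 0.6935i|10⟩ + 0.138|11⟩

H on qubit 0 mixes each pair of kets that differ only in qubit 0: amplitudes (a, b) of (|…0…⟩, |…1…⟩) become ((a + b)/√2, (a − b)/√2). Kets absent from the input have amplitude 0.
(|00⟩, |10⟩): (a, b) = (0, -0.9808i) → (-0.6935i, 0.6935i)
(|01⟩, |11⟩): (a, b) = (0.1951, 0) → (0.138, 0.138)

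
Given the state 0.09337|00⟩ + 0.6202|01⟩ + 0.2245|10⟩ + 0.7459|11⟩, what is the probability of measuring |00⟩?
0.008718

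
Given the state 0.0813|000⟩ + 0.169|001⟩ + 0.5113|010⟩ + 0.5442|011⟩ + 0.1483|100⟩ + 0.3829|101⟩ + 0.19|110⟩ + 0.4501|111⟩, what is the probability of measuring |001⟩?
0.02856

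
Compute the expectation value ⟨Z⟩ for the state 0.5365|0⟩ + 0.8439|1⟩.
-0.4243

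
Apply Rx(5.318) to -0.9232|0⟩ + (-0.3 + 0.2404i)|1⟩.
(0.9293 + 0.1392i)|0⟩ + (0.2657 + 0.2155i)|1⟩

Rx(5.318) = [[cos(θ/2), −i·sin(θ/2)], [−i·sin(θ/2), cos(θ/2)]]; θ = 5.318, cos(θ/2) ≈ -0.885795, sin(θ/2) ≈ 0.464077.
With a = amp(|0⟩) = -0.9232 and b = amp(|1⟩) = (-0.3 + 0.2404i):
new amp(|0⟩) = (-0.885795)·a + (-0.464077i)·b = (0.9293 + 0.1392i)
new amp(|1⟩) = (-0.464077i)·a + (-0.885795)·b = (0.2657 + 0.2155i)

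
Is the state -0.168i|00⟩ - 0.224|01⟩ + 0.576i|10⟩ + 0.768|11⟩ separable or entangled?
Separable

Writing the state as a|00⟩ + b|01⟩ + c|10⟩ + d|11⟩, it is a product state iff ad − bc = 0.
Here (a, b, c, d) = (-0.168i, -0.224, 0.576i, 0.768): ad − bc = (-0.168i)(0.768) − (-0.224)(0.576i) = 0, so the state is separable.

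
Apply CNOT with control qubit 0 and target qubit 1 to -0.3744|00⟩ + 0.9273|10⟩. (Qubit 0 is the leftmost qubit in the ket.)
-0.3744|00⟩ + 0.9273|11⟩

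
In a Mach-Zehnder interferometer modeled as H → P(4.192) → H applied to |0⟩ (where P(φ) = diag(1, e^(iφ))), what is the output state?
(0.2514 - 0.4338i)|0⟩ + (0.7486 + 0.4338i)|1⟩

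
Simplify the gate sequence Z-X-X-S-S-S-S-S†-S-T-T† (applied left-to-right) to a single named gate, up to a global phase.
Z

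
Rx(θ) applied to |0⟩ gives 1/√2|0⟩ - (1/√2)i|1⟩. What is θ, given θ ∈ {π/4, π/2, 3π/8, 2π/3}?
π/2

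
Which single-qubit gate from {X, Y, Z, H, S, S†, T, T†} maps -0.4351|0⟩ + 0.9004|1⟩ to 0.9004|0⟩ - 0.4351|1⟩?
X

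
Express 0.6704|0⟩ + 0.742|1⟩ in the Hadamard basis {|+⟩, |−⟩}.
0.9987|+⟩ - 0.05063|−⟩

With |ψ⟩ = α|0⟩ + β|1⟩, the Hadamard-basis coefficients are ⟨+|ψ⟩ = (α + β)/√2 and ⟨−|ψ⟩ = (α − β)/√2.
Here α = 0.6704, β = 0.742: (α + β)/√2 = 0.9987, (α − β)/√2 = -0.05063.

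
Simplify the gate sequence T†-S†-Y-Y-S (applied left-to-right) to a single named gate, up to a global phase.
T†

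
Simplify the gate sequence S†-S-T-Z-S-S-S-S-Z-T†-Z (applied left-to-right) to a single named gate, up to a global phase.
Z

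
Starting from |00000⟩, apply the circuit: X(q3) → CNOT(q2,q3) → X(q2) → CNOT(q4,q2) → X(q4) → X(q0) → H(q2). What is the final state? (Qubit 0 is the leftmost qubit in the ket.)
1/√2|10011⟩ - 1/√2|10111⟩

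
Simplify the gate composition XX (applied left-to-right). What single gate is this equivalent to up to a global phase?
I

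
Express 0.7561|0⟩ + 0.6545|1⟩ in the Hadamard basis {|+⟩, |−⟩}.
0.9974|+⟩ + 0.07184|−⟩

With |ψ⟩ = α|0⟩ + β|1⟩, the Hadamard-basis coefficients are ⟨+|ψ⟩ = (α + β)/√2 and ⟨−|ψ⟩ = (α − β)/√2.
Here α = 0.7561, β = 0.6545: (α + β)/√2 = 0.9974, (α − β)/√2 = 0.07184.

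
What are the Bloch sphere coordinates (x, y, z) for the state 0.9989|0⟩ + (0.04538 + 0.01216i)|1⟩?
(0.09066, 0.02429, 0.9956)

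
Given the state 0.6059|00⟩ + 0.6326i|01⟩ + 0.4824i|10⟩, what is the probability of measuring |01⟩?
0.4002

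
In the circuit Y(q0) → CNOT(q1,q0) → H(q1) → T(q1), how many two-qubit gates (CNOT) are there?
1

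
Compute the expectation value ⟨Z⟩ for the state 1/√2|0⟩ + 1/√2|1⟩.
0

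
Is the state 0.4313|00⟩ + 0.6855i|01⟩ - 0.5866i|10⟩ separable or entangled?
Entangled

Writing the state as a|00⟩ + b|01⟩ + c|10⟩ + d|11⟩, it is a product state iff ad − bc = 0.
Here (a, b, c, d) = (0.4313, 0.6855i, -0.5866i, 0): ad − bc = (0.4313)(0) − (0.6855i)(-0.5866i) = -0.4021 ≠ 0, so the state is entangled.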